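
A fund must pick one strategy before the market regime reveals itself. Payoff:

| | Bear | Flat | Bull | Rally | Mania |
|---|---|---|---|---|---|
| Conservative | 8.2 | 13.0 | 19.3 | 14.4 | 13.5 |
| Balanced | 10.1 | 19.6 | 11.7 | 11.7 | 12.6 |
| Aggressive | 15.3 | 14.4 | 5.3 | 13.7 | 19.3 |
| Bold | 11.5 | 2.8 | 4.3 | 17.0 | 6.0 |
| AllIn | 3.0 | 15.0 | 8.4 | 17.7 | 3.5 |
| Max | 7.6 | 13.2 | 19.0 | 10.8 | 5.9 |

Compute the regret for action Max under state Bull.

0.3

Best payoff under Bull is 19.3.
Regret = 19.3 − 19.0 = 0.3.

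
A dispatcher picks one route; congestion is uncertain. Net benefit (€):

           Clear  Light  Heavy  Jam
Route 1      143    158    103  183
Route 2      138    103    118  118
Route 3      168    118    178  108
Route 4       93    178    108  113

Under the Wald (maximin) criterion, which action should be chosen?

Row minima: Route 1=103, Route 2=103, Route 3=108, Route 4=93
Best worst-case = 108 → Route 3.

Route 3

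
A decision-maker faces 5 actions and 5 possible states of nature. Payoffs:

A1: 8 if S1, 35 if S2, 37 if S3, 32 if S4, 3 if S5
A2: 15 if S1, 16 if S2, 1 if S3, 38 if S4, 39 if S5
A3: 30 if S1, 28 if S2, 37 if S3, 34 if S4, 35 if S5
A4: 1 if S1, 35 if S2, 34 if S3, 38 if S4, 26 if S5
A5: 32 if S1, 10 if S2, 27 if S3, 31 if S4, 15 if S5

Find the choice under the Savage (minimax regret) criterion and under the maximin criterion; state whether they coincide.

minimax regret → A3; maximin → A3 (agree)

Column bests: S1=32, S2=35, S3=37, S4=38, S5=39.
A1 regrets: 24, 0, 0, 6, 36 → max 36
A2 regrets: 17, 19, 36, 0, 0 → max 36
A3 regrets: 2, 7, 0, 4, 4 → max 7
A4 regrets: 31, 0, 3, 0, 13 → max 31
A5 regrets: 0, 25, 10, 7, 24 → max 25
Smallest max regret = 7 → A3.
Row minima: A1=3, A2=1, A3=28, A4=1, A5=10
Best worst-case = 28 → A3.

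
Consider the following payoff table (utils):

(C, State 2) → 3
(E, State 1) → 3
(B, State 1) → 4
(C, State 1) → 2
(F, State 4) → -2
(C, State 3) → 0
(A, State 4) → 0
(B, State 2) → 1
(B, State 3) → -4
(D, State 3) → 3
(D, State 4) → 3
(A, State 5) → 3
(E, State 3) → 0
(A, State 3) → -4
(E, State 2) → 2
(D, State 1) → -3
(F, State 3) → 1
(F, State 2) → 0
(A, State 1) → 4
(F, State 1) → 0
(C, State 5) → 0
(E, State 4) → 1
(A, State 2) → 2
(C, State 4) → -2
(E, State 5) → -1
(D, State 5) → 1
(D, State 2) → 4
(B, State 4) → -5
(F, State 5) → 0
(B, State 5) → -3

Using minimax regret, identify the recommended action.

E

Column bests: State 1=4, State 2=4, State 3=3, State 4=3, State 5=3.
A regrets: 0, 2, 7, 3, 0 → max 7
B regrets: 0, 3, 7, 8, 6 → max 8
C regrets: 2, 1, 3, 5, 3 → max 5
D regrets: 7, 0, 0, 0, 2 → max 7
E regrets: 1, 2, 3, 2, 4 → max 4
F regrets: 4, 4, 2, 5, 3 → max 5
Smallest max regret = 4 → E.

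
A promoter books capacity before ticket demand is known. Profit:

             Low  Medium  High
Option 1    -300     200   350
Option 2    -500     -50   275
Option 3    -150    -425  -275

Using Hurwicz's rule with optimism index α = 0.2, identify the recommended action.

Option 1

Option 1: 0.2·350 + 0.8·(-300) = -170
Option 2: 0.2·275 + 0.8·(-500) = -345
Option 3: 0.2·(-150) + 0.8·(-425) = -370
Highest Hurwicz score = -170 → Option 1.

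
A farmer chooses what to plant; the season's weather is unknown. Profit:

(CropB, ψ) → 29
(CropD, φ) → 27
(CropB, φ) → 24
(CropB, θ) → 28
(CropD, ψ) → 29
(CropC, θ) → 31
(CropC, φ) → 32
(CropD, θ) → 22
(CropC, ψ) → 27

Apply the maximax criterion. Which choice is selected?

CropC

Row maxima: CropD=29, CropB=29, CropC=32
Best best-case = 32 → CropC.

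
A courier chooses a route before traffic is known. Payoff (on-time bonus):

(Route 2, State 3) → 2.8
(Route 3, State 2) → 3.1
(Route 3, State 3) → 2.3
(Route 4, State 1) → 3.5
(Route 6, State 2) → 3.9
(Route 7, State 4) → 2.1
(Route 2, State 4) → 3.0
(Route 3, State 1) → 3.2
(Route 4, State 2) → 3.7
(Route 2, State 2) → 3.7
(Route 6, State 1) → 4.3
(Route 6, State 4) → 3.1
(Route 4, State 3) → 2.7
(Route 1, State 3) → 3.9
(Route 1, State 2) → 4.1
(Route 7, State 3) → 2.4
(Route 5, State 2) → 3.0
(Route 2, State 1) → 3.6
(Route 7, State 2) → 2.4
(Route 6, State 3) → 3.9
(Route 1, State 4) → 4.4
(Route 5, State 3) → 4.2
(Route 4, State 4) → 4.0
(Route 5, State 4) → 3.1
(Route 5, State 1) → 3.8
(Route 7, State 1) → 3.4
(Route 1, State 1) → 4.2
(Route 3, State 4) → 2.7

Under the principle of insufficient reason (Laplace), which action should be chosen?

Row averages: Route 1=4.15, Route 2=3.275, Route 3=2.825, Route 4=3.475, Route 5=3.525, Route 6=3.8, Route 7=2.575
Highest average = 4.15 → Route 1.

Route 1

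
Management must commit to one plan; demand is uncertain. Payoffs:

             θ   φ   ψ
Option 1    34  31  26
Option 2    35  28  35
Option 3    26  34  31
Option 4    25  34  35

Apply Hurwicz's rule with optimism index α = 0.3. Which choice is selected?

Option 2

Option 1: 0.3·34 + 0.7·26 = 28.4
Option 2: 0.3·35 + 0.7·28 = 30.1
Option 3: 0.3·34 + 0.7·26 = 28.4
Option 4: 0.3·35 + 0.7·25 = 28
Highest Hurwicz score = 30.1 → Option 2.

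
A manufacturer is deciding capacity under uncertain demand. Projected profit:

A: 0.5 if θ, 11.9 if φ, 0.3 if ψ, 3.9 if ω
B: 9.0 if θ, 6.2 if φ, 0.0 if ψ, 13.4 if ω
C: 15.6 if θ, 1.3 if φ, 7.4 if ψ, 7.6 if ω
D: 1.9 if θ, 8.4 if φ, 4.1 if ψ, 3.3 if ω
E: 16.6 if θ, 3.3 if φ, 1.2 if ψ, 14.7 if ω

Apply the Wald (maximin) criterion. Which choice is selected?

Row minima: A=0.3, B=0.0, C=1.3, D=1.9, E=1.2
Best worst-case = 1.9 → D.

D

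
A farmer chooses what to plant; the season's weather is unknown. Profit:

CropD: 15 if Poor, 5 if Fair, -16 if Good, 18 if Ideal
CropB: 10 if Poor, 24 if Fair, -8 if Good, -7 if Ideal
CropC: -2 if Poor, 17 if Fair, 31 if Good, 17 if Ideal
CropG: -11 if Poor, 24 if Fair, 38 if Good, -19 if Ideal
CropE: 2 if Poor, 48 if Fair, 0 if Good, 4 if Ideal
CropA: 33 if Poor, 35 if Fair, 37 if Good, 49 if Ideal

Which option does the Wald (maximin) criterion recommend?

CropA

Row minima: CropD=-16, CropB=-8, CropC=-2, CropG=-19, CropE=0, CropA=33
Best worst-case = 33 → CropA.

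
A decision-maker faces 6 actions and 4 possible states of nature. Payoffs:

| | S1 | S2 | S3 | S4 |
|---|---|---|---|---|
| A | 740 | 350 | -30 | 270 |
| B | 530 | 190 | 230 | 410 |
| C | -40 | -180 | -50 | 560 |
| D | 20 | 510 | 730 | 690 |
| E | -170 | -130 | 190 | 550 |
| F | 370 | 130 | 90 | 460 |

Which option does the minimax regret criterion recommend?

B

Column bests: S1=740, S2=510, S3=730, S4=690.
A regrets: 0, 160, 760, 420 → max 760
B regrets: 210, 320, 500, 280 → max 500
C regrets: 780, 690, 780, 130 → max 780
D regrets: 720, 0, 0, 0 → max 720
E regrets: 910, 640, 540, 140 → max 910
F regrets: 370, 380, 640, 230 → max 640
Smallest max regret = 500 → B.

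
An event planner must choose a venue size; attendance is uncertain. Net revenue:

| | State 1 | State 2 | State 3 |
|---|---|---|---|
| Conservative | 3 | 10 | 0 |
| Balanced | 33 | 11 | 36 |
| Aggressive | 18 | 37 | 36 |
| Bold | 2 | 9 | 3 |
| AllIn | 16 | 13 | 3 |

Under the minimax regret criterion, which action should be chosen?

Aggressive

Column bests: State 1=33, State 2=37, State 3=36.
Conservative regrets: 30, 27, 36 → max 36
Balanced regrets: 0, 26, 0 → max 26
Aggressive regrets: 15, 0, 0 → max 15
Bold regrets: 31, 28, 33 → max 33
AllIn regrets: 17, 24, 33 → max 33
Smallest max regret = 15 → Aggressive.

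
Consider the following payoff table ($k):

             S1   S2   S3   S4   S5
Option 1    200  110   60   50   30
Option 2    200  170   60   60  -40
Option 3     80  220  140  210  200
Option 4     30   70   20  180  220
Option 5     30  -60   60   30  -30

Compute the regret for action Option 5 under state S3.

Best payoff under S3 is 140.
Regret = 140 − 60 = 80.

80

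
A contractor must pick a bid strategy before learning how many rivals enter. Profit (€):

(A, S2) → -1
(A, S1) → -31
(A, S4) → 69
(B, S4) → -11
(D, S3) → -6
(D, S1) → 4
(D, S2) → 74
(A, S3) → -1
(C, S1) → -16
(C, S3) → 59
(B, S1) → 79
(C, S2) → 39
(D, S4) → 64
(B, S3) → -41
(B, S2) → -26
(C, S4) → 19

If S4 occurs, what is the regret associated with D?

Best payoff under S4 is 69.
Regret = 69 − 64 = 5.

5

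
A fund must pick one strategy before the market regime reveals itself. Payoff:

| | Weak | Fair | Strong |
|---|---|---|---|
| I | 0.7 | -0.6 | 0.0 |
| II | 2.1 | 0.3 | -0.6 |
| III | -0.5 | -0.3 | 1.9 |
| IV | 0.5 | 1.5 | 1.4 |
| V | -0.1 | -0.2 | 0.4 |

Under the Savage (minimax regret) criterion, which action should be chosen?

IV

Column bests: Weak=2.1, Fair=1.5, Strong=1.9.
I regrets: 1.4, 2.1, 1.9 → max 2.1
II regrets: 0.0, 1.2, 2.5 → max 2.5
III regrets: 2.6, 1.8, 0.0 → max 2.6
IV regrets: 1.6, 0.0, 0.5 → max 1.6
V regrets: 2.2, 1.7, 1.5 → max 2.2
Smallest max regret = 1.6 → IV.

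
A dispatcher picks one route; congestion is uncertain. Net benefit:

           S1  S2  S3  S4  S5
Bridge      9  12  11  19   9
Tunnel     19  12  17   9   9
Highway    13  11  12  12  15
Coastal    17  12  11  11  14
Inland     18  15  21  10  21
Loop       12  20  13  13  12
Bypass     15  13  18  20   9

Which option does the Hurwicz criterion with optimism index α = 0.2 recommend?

Loop

Bridge: 0.2·19 + 0.8·9 = 11
Tunnel: 0.2·19 + 0.8·9 = 11
Highway: 0.2·15 + 0.8·11 = 11.8
Coastal: 0.2·17 + 0.8·11 = 12.2
Inland: 0.2·21 + 0.8·10 = 12.2
Loop: 0.2·20 + 0.8·12 = 13.6
Bypass: 0.2·20 + 0.8·9 = 11.2
Highest Hurwicz score = 13.6 → Loop.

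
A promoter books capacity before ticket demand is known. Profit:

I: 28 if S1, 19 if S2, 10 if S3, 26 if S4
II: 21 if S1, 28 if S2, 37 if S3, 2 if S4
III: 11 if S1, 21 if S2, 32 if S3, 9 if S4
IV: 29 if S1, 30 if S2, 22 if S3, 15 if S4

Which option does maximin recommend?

IV

Row minima: I=10, II=2, III=9, IV=15
Best worst-case = 15 → IV.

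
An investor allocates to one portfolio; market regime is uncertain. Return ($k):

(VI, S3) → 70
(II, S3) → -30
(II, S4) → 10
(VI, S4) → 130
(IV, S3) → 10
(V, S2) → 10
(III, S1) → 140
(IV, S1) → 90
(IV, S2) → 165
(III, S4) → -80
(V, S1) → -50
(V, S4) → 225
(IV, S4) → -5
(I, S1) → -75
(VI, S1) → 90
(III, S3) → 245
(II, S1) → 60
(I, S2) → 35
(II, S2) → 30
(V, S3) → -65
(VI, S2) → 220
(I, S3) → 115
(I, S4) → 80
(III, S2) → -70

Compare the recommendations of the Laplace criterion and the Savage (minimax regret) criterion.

Row averages: I=38.75, II=17.5, III=58.75, IV=65, V=30, VI=127.5
Highest average = 127.5 → VI.
Column bests: S1=140, S2=220, S3=245, S4=225.
I regrets: 215, 185, 130, 145 → max 215
II regrets: 80, 190, 275, 215 → max 275
III regrets: 0, 290, 0, 305 → max 305
IV regrets: 50, 55, 235, 230 → max 235
V regrets: 190, 210, 310, 0 → max 310
VI regrets: 50, 0, 175, 95 → max 175
Smallest max regret = 175 → VI.

laplace → VI; minimax regret → VI (agree)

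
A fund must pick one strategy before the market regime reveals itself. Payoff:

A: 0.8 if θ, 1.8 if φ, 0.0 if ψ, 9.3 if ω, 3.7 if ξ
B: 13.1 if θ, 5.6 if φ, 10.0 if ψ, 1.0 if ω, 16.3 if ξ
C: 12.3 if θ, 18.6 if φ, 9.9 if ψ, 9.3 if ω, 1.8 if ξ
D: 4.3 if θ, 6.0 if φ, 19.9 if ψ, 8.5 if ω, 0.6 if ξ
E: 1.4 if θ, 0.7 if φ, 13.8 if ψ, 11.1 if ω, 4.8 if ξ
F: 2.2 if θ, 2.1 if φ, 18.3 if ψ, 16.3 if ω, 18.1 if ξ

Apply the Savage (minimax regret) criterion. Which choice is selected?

Column bests: θ=13.1, φ=18.6, ψ=19.9, ω=16.3, ξ=18.1.
A regrets: 12.3, 16.8, 19.9, 7.0, 14.4 → max 19.9
B regrets: 0.0, 13.0, 9.9, 15.3, 1.8 → max 15.3
C regrets: 0.8, 0.0, 10.0, 7.0, 16.3 → max 16.3
D regrets: 8.8, 12.6, 0.0, 7.8, 17.5 → max 17.5
E regrets: 11.7, 17.9, 6.1, 5.2, 13.3 → max 17.9
F regrets: 10.9, 16.5, 1.6, 0.0, 0.0 → max 16.5
Smallest max regret = 15.3 → B.

B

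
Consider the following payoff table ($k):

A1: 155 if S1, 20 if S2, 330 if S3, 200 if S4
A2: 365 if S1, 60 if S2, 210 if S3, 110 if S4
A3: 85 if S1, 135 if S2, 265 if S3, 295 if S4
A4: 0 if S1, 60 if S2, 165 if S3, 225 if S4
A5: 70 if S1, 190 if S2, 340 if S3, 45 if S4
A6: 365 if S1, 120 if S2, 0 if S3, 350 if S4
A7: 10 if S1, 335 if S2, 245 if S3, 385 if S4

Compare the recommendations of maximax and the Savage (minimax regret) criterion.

maximax → A7; minimax regret → A2 (disagree)

Row maxima: A1=330, A2=365, A3=295, A4=225, A5=340, A6=365, A7=385
Best best-case = 385 → A7.
Column bests: S1=365, S2=335, S3=340, S4=385.
A1 regrets: 210, 315, 10, 185 → max 315
A2 regrets: 0, 275, 130, 275 → max 275
A3 regrets: 280, 200, 75, 90 → max 280
A4 regrets: 365, 275, 175, 160 → max 365
A5 regrets: 295, 145, 0, 340 → max 340
A6 regrets: 0, 215, 340, 35 → max 340
A7 regrets: 355, 0, 95, 0 → max 355
Smallest max regret = 275 → A2.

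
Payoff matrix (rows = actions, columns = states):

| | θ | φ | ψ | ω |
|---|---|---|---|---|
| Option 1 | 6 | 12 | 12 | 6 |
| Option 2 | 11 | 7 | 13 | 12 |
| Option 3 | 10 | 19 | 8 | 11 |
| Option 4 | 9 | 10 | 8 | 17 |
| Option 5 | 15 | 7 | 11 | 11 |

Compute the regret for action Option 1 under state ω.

Best payoff under ω is 17.
Regret = 17 − 6 = 11.

11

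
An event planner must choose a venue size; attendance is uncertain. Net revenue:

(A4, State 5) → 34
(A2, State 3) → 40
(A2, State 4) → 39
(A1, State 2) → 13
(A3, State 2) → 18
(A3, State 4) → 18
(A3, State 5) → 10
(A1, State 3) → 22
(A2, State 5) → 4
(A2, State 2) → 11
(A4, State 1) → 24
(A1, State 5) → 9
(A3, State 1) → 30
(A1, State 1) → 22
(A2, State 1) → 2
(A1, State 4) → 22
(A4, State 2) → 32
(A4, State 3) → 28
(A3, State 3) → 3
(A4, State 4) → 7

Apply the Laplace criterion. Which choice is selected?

A4

Row averages: A1=17.6, A2=19.2, A3=15.8, A4=25
Highest average = 25 → A4.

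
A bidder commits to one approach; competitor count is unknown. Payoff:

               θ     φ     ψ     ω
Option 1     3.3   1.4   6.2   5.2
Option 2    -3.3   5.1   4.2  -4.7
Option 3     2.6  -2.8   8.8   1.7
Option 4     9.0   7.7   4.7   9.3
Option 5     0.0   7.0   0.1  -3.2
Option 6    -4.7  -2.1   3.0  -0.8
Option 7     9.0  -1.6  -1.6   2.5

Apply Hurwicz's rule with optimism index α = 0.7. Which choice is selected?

Option 4

Option 1: 0.7·6.2 + 0.3·1.4 = 4.76
Option 2: 0.7·5.1 + 0.3·(-4.7) = 2.16
Option 3: 0.7·8.8 + 0.3·(-2.8) = 5.32
Option 4: 0.7·9.3 + 0.3·4.7 = 7.92
Option 5: 0.7·7.0 + 0.3·(-3.2) = 3.94
Option 6: 0.7·3.0 + 0.3·(-4.7) = 0.69
Option 7: 0.7·9.0 + 0.3·(-1.6) = 5.82
Highest Hurwicz score = 7.92 → Option 4.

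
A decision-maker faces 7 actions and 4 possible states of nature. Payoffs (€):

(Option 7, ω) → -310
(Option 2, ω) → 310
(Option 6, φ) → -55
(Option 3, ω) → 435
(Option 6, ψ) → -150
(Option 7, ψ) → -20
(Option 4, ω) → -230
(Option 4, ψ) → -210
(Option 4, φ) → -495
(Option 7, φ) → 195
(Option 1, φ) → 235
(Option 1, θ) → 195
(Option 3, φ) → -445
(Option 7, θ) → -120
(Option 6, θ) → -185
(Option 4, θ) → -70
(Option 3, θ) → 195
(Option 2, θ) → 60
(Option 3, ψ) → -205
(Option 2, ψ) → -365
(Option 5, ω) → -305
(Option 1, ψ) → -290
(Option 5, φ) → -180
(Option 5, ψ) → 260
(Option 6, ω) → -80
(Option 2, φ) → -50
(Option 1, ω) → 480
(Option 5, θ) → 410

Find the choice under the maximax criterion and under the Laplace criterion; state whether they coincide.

Row maxima: Option 1=480, Option 2=310, Option 3=435, Option 4=-70, Option 5=410, Option 6=-55, Option 7=195
Best best-case = 480 → Option 1.
Row averages: Option 1=155, Option 2=-11.25, Option 3=-5, Option 4=-251.25, Option 5=46.25, Option 6=-117.5, Option 7=-63.75
Highest average = 155 → Option 1.

maximax → Option 1; laplace → Option 1 (agree)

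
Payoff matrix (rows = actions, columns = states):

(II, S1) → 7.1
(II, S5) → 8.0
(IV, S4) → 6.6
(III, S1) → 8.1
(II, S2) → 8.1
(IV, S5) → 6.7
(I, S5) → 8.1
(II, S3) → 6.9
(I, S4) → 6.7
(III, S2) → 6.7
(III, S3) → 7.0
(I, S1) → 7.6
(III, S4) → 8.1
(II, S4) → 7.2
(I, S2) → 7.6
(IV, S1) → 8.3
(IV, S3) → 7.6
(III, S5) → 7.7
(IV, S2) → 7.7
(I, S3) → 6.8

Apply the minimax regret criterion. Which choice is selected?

II

Column bests: S1=8.3, S2=8.1, S3=7.6, S4=8.1, S5=8.1.
I regrets: 0.7, 0.5, 0.8, 1.4, 0.0 → max 1.4
II regrets: 1.2, 0.0, 0.7, 0.9, 0.1 → max 1.2
III regrets: 0.2, 1.4, 0.6, 0.0, 0.4 → max 1.4
IV regrets: 0.0, 0.4, 0.0, 1.5, 1.4 → max 1.5
Smallest max regret = 1.2 → II.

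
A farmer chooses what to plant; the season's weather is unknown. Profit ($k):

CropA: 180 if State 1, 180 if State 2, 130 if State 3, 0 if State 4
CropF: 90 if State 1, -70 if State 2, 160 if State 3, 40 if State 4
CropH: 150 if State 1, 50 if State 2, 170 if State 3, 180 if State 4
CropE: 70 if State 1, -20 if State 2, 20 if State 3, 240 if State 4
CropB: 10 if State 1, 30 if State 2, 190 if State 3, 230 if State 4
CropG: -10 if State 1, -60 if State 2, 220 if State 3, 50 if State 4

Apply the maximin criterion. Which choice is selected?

CropH

Row minima: CropA=0, CropF=-70, CropH=50, CropE=-20, CropB=10, CropG=-60
Best worst-case = 50 → CropH.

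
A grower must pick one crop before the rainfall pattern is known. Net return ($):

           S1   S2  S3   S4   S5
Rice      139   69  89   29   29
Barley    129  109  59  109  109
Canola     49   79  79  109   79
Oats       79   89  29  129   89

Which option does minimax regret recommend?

Column bests: S1=139, S2=109, S3=89, S4=129, S5=109.
Rice regrets: 0, 40, 0, 100, 80 → max 100
Barley regrets: 10, 0, 30, 20, 0 → max 30
Canola regrets: 90, 30, 10, 20, 30 → max 90
Oats regrets: 60, 20, 60, 0, 20 → max 60
Smallest max regret = 30 → Barley.

Barley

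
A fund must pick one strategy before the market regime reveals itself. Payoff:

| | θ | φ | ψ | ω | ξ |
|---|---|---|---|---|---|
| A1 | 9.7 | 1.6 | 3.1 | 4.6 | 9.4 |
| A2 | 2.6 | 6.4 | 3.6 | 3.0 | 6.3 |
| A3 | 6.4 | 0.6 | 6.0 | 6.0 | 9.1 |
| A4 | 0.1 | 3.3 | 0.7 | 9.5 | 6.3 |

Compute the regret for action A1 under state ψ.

Best payoff under ψ is 6.0.
Regret = 6.0 − 3.1 = 2.9.

2.9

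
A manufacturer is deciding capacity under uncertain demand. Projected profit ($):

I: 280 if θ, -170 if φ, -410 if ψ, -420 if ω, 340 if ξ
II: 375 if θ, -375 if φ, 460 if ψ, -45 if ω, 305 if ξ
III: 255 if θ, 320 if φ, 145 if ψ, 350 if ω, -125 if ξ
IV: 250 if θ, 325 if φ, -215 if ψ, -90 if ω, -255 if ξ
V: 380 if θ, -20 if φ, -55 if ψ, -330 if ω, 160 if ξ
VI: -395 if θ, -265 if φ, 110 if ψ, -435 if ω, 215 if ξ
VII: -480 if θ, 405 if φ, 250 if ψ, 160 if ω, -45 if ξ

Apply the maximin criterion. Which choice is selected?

III

Row minima: I=-420, II=-375, III=-125, IV=-255, V=-330, VI=-435, VII=-480
Best worst-case = -125 → III.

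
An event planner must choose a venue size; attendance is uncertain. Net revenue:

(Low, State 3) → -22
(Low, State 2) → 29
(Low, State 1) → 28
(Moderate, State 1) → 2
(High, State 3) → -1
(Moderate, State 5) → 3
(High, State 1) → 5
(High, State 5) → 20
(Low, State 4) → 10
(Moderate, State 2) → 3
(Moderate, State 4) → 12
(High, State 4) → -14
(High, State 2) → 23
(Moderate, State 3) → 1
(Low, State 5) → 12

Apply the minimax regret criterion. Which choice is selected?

Low

Column bests: State 1=28, State 2=29, State 3=1, State 4=12, State 5=20.
Low regrets: 0, 0, 23, 2, 8 → max 23
Moderate regrets: 26, 26, 0, 0, 17 → max 26
High regrets: 23, 6, 2, 26, 0 → max 26
Smallest max regret = 23 → Low.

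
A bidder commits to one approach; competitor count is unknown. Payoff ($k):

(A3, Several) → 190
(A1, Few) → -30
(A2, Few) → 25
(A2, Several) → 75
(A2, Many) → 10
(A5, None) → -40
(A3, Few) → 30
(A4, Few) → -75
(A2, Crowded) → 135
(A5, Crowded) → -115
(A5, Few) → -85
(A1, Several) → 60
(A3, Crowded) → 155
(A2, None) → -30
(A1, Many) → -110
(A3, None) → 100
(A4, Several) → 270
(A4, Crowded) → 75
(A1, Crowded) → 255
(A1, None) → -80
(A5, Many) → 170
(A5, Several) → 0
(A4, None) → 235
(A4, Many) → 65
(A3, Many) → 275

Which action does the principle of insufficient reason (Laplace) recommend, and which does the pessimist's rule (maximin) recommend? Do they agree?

Row averages: A1=19, A2=43, A3=150, A4=114, A5=-14
Highest average = 150 → A3.
Row minima: A1=-110, A2=-30, A3=30, A4=-75, A5=-115
Best worst-case = 30 → A3.

laplace → A3; maximin → A3 (agree)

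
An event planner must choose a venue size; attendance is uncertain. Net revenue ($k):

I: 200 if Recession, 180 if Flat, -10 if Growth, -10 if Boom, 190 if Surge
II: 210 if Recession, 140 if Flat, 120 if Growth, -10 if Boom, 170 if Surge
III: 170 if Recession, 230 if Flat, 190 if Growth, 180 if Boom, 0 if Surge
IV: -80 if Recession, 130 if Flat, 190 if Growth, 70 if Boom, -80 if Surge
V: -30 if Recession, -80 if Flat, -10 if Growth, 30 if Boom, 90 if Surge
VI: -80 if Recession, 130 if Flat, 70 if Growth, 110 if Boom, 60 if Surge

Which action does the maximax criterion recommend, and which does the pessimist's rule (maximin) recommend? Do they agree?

Row maxima: I=200, II=210, III=230, IV=190, V=90, VI=130
Best best-case = 230 → III.
Row minima: I=-10, II=-10, III=0, IV=-80, V=-80, VI=-80
Best worst-case = 0 → III.

maximax → III; maximin → III (agree)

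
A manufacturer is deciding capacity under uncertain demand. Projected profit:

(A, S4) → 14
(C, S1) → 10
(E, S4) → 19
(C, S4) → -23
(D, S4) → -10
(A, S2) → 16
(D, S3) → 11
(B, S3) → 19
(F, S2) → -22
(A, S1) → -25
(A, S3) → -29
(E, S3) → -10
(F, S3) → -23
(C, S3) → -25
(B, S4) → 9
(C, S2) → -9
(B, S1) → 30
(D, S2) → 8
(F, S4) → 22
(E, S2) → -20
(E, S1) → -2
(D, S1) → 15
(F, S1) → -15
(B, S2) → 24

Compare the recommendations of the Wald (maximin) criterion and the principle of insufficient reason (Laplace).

Row minima: A=-29, B=9, C=-25, D=-10, E=-20, F=-23
Best worst-case = 9 → B.
Row averages: A=-6, B=20.5, C=-11.75, D=6, E=-3.25, F=-9.5
Highest average = 20.5 → B.

maximin → B; laplace → B (agree)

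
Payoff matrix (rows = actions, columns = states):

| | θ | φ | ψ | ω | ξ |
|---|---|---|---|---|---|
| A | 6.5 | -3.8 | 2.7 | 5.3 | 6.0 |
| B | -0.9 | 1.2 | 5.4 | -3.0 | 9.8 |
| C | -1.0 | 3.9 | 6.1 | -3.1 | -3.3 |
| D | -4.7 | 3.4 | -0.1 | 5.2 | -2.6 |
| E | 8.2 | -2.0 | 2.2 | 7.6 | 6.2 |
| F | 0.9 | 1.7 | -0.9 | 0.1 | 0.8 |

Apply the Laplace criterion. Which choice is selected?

Row averages: A=3.34, B=2.5, C=0.52, D=0.24, E=4.44, F=0.52
Highest average = 4.44 → E.

E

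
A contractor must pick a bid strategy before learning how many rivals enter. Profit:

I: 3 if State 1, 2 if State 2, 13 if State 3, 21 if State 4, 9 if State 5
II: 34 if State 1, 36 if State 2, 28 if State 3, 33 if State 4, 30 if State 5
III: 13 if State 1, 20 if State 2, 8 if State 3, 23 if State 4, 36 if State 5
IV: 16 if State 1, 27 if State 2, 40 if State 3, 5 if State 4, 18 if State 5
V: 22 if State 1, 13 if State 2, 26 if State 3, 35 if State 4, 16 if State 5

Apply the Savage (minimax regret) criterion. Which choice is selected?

Column bests: State 1=34, State 2=36, State 3=40, State 4=35, State 5=36.
I regrets: 31, 34, 27, 14, 27 → max 34
II regrets: 0, 0, 12, 2, 6 → max 12
III regrets: 21, 16, 32, 12, 0 → max 32
IV regrets: 18, 9, 0, 30, 18 → max 30
V regrets: 12, 23, 14, 0, 20 → max 23
Smallest max regret = 12 → II.

II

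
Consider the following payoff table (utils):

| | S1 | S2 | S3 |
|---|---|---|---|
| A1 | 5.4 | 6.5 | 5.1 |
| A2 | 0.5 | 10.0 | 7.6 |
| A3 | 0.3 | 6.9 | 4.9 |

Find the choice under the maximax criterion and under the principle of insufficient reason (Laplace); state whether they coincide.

Row maxima: A1=6.5, A2=10.0, A3=6.9
Best best-case = 10.0 → A2.
Row averages: A1=17/3, A2=181/30, A3=121/30
Highest average = 181/30 → A2.

maximax → A2; laplace → A2 (agree)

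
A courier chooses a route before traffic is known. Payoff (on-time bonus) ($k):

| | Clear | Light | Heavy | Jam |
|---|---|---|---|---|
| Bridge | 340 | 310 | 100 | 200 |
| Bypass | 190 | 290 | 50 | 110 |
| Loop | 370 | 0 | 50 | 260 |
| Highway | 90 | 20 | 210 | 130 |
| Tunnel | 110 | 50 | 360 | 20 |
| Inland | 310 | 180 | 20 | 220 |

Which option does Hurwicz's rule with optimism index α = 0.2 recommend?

Bridge

Bridge: 0.2·340 + 0.8·100 = 148
Bypass: 0.2·290 + 0.8·50 = 98
Loop: 0.2·370 + 0.8·0 = 74
Highway: 0.2·210 + 0.8·20 = 58
Tunnel: 0.2·360 + 0.8·20 = 88
Inland: 0.2·310 + 0.8·20 = 78
Highest Hurwicz score = 148 → Bridge.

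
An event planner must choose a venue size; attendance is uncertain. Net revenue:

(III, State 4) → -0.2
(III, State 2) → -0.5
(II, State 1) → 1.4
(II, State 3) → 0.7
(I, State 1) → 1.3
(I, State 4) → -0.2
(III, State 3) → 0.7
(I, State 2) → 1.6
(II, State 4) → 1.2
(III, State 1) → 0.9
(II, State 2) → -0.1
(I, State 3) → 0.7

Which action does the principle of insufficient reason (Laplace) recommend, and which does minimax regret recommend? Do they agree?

Row averages: I=0.85, II=0.8, III=0.225
Highest average = 0.85 → I.
Column bests: State 1=1.4, State 2=1.6, State 3=0.7, State 4=1.2.
I regrets: 0.1, 0.0, 0.0, 1.4 → max 1.4
II regrets: 0.0, 1.7, 0.0, 0.0 → max 1.7
III regrets: 0.5, 2.1, 0.0, 1.4 → max 2.1
Smallest max regret = 1.4 → I.

laplace → I; minimax regret → I (agree)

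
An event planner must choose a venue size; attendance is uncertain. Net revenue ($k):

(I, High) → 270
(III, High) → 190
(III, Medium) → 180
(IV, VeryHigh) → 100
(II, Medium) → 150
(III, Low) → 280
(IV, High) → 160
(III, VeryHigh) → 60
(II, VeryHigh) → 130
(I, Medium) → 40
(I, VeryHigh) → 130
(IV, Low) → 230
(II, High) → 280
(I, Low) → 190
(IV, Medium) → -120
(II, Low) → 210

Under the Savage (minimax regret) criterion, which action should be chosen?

Column bests: Low=280, Medium=180, High=280, VeryHigh=130.
I regrets: 90, 140, 10, 0 → max 140
II regrets: 70, 30, 0, 0 → max 70
III regrets: 0, 0, 90, 70 → max 90
IV regrets: 50, 300, 120, 30 → max 300
Smallest max regret = 70 → II.

II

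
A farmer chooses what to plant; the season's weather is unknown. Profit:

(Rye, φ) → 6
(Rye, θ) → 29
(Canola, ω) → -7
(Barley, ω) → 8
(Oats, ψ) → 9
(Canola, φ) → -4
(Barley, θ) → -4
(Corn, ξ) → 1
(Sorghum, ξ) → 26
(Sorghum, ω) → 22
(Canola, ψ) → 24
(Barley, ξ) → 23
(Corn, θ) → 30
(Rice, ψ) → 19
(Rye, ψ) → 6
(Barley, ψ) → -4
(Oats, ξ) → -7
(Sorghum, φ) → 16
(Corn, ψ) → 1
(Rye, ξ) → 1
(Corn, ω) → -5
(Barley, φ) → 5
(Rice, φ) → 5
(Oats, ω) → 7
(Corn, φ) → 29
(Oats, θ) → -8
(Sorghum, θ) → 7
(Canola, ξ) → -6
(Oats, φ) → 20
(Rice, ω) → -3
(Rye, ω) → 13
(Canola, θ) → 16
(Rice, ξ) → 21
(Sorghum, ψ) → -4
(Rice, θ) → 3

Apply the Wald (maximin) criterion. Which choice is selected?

Row minima: Sorghum=-4, Rice=-3, Canola=-7, Oats=-8, Rye=1, Corn=-5, Barley=-4
Best worst-case = 1 → Rye.

Rye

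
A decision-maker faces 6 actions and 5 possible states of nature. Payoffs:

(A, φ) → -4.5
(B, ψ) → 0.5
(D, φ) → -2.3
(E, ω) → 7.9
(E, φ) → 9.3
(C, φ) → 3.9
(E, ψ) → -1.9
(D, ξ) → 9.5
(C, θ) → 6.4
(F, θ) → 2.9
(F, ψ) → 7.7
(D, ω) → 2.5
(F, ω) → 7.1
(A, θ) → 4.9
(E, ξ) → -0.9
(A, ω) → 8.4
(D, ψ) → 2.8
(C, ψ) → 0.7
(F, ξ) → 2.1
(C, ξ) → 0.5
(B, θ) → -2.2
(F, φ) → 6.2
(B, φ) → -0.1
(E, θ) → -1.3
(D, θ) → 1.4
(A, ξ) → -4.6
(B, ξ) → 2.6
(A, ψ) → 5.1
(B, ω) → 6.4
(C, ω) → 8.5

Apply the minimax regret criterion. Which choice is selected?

F

Column bests: θ=6.4, φ=9.3, ψ=7.7, ω=8.5, ξ=9.5.
A regrets: 1.5, 13.8, 2.6, 0.1, 14.1 → max 14.1
B regrets: 8.6, 9.4, 7.2, 2.1, 6.9 → max 9.4
C regrets: 0.0, 5.4, 7.0, 0.0, 9.0 → max 9.0
D regrets: 5.0, 11.6, 4.9, 6.0, 0.0 → max 11.6
E regrets: 7.7, 0.0, 9.6, 0.6, 10.4 → max 10.4
F regrets: 3.5, 3.1, 0.0, 1.4, 7.4 → max 7.4
Smallest max regret = 7.4 → F.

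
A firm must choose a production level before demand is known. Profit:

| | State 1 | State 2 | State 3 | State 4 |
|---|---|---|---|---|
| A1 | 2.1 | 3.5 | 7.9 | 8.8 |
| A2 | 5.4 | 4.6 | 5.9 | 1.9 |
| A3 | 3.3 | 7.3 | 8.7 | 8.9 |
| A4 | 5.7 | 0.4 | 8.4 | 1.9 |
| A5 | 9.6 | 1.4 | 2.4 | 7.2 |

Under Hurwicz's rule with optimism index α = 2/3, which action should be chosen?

A1: 2/3·8.8 + 1/3·2.1 = 197/30
A2: 2/3·5.9 + 1/3·1.9 = 137/30
A3: 2/3·8.9 + 1/3·3.3 = 211/30
A4: 2/3·8.4 + 1/3·0.4 = 86/15
A5: 2/3·9.6 + 1/3·1.4 = 103/15
Highest Hurwicz score = 211/30 → A3.

A3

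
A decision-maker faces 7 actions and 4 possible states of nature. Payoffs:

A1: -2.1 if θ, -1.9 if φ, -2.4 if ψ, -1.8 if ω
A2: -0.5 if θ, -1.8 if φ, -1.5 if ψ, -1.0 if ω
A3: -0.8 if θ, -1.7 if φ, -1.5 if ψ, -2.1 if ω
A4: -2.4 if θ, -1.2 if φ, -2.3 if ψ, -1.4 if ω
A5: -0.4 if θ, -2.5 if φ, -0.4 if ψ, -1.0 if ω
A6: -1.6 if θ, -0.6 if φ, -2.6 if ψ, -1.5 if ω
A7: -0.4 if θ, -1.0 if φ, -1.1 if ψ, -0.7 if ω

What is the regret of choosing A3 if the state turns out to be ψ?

1.1

Best payoff under ψ is -0.4.
Regret = -0.4 − (-1.5) = 1.1.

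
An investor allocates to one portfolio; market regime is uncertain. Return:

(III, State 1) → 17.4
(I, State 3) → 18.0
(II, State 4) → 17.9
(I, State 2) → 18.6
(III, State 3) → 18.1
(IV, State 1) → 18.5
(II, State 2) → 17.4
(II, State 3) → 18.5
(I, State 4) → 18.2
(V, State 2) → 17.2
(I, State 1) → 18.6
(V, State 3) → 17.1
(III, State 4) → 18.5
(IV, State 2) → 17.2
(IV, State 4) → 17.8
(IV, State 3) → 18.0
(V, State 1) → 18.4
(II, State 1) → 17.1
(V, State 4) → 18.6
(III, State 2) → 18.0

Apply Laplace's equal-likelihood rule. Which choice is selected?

Row averages: I=18.35, II=17.725, III=18, IV=17.875, V=17.825
Highest average = 18.35 → I.

I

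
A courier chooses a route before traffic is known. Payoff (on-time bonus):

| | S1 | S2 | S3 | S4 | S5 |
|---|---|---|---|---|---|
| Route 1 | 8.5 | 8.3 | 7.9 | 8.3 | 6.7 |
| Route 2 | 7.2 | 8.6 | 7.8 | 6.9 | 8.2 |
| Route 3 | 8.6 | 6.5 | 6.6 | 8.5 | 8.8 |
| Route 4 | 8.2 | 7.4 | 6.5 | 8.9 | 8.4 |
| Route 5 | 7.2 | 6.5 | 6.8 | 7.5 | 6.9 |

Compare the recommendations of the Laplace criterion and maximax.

laplace → Route 1; maximax → Route 4 (disagree)

Row averages: Route 1=7.94, Route 2=7.74, Route 3=7.8, Route 4=7.88, Route 5=6.98
Highest average = 7.94 → Route 1.
Row maxima: Route 1=8.5, Route 2=8.6, Route 3=8.8, Route 4=8.9, Route 5=7.5
Best best-case = 8.9 → Route 4.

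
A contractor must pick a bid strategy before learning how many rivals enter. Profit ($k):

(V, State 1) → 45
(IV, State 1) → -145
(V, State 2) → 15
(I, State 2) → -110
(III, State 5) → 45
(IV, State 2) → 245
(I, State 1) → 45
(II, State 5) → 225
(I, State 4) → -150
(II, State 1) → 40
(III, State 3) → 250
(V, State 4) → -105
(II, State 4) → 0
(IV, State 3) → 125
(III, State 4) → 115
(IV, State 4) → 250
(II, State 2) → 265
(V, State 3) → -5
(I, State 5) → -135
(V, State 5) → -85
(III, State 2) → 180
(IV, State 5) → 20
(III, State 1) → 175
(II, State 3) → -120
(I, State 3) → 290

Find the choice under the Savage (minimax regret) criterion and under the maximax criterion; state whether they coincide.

minimax regret → III; maximax → I (disagree)

Column bests: State 1=175, State 2=265, State 3=290, State 4=250, State 5=225.
I regrets: 130, 375, 0, 400, 360 → max 400
II regrets: 135, 0, 410, 250, 0 → max 410
III regrets: 0, 85, 40, 135, 180 → max 180
IV regrets: 320, 20, 165, 0, 205 → max 320
V regrets: 130, 250, 295, 355, 310 → max 355
Smallest max regret = 180 → III.
Row maxima: I=290, II=265, III=250, IV=250, V=45
Best best-case = 290 → I.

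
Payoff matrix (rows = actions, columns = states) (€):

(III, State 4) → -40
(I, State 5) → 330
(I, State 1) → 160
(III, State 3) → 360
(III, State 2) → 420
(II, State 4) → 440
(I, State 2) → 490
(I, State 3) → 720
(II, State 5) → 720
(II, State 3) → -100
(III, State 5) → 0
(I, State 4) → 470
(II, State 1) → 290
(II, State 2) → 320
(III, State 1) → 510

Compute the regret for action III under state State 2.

Best payoff under State 2 is 490.
Regret = 490 − 420 = 70.

70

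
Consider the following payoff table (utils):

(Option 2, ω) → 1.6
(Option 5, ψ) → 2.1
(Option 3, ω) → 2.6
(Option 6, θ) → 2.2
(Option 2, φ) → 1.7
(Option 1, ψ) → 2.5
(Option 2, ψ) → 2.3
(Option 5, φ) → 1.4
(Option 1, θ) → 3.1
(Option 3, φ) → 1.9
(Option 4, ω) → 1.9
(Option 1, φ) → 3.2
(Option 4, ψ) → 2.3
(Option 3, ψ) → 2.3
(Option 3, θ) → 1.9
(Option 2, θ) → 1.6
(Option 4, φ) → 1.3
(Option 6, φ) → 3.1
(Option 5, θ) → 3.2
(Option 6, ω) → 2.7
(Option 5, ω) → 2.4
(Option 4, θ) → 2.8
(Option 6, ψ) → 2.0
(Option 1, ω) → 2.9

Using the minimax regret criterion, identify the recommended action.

Option 1

Column bests: θ=3.2, φ=3.2, ψ=2.5, ω=2.9.
Option 1 regrets: 0.1, 0.0, 0.0, 0.0 → max 0.1
Option 2 regrets: 1.6, 1.5, 0.2, 1.3 → max 1.6
Option 3 regrets: 1.3, 1.3, 0.2, 0.3 → max 1.3
Option 4 regrets: 0.4, 1.9, 0.2, 1.0 → max 1.9
Option 5 regrets: 0.0, 1.8, 0.4, 0.5 → max 1.8
Option 6 regrets: 1.0, 0.1, 0.5, 0.2 → max 1.0
Smallest max regret = 0.1 → Option 1.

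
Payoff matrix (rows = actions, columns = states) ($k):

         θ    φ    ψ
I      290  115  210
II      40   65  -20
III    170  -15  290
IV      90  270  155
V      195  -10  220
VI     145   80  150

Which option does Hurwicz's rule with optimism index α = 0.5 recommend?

I

I: 0.5·290 + 0.5·115 = 202.5
II: 0.5·65 + 0.5·(-20) = 22.5
III: 0.5·290 + 0.5·(-15) = 137.5
IV: 0.5·270 + 0.5·90 = 180
V: 0.5·220 + 0.5·(-10) = 105
VI: 0.5·150 + 0.5·80 = 115
Highest Hurwicz score = 202.5 → I.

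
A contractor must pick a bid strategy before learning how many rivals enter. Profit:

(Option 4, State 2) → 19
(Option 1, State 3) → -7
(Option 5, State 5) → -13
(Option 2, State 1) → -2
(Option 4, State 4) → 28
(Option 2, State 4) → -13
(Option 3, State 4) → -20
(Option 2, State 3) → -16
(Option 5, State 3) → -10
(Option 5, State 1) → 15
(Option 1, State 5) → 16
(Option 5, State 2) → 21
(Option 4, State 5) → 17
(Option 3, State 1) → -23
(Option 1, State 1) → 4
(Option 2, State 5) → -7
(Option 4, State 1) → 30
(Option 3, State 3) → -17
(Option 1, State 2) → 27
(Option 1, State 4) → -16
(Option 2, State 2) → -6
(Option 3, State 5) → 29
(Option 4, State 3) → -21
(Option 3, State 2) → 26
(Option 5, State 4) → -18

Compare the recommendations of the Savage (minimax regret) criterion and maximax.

Column bests: State 1=30, State 2=27, State 3=-7, State 4=28, State 5=29.
Option 1 regrets: 26, 0, 0, 44, 13 → max 44
Option 2 regrets: 32, 33, 9, 41, 36 → max 41
Option 3 regrets: 53, 1, 10, 48, 0 → max 53
Option 4 regrets: 0, 8, 14, 0, 12 → max 14
Option 5 regrets: 15, 6, 3, 46, 42 → max 46
Smallest max regret = 14 → Option 4.
Row maxima: Option 1=27, Option 2=-2, Option 3=29, Option 4=30, Option 5=21
Best best-case = 30 → Option 4.

minimax regret → Option 4; maximax → Option 4 (agree)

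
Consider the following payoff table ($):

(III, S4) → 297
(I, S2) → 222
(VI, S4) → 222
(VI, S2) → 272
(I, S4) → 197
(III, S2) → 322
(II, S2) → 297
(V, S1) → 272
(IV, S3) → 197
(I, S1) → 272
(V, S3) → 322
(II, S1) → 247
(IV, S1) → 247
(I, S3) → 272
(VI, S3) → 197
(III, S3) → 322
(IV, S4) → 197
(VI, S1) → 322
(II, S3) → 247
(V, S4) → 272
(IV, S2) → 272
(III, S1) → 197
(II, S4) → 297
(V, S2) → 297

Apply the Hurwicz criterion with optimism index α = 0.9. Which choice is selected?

V

I: 0.9·272 + 0.1·197 = 264.5
II: 0.9·297 + 0.1·247 = 292
III: 0.9·322 + 0.1·197 = 309.5
IV: 0.9·272 + 0.1·197 = 264.5
V: 0.9·322 + 0.1·272 = 317
VI: 0.9·322 + 0.1·197 = 309.5
Highest Hurwicz score = 317 → V.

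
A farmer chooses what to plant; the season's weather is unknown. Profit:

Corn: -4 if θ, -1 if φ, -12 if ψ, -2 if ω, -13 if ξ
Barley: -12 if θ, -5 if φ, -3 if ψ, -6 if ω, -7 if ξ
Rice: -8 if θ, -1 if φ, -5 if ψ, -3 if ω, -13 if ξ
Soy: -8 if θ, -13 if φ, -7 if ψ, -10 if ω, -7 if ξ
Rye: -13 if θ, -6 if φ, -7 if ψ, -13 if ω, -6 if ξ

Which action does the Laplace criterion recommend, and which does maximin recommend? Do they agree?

laplace → Rice; maximin → Barley (disagree)

Row averages: Corn=-6.4, Barley=-6.6, Rice=-6, Soy=-9, Rye=-9
Highest average = -6 → Rice.
Row minima: Corn=-13, Barley=-12, Rice=-13, Soy=-13, Rye=-13
Best worst-case = -12 → Barley.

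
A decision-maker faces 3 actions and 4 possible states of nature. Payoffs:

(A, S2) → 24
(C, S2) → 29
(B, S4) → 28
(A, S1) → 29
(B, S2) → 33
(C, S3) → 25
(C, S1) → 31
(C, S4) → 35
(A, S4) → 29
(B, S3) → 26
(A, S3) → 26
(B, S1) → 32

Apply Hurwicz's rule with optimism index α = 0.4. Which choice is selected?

C

A: 0.4·29 + 0.6·24 = 26
B: 0.4·33 + 0.6·26 = 28.8
C: 0.4·35 + 0.6·25 = 29
Highest Hurwicz score = 29 → C.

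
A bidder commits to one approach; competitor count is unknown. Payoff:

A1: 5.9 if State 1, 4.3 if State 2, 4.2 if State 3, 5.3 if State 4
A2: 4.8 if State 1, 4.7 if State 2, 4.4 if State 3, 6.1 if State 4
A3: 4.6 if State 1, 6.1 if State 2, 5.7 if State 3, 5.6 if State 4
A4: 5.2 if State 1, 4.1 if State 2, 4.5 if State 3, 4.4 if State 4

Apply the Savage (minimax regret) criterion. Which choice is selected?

A3

Column bests: State 1=5.9, State 2=6.1, State 3=5.7, State 4=6.1.
A1 regrets: 0.0, 1.8, 1.5, 0.8 → max 1.8
A2 regrets: 1.1, 1.4, 1.3, 0.0 → max 1.4
A3 regrets: 1.3, 0.0, 0.0, 0.5 → max 1.3
A4 regrets: 0.7, 2.0, 1.2, 1.7 → max 2.0
Smallest max regret = 1.3 → A3.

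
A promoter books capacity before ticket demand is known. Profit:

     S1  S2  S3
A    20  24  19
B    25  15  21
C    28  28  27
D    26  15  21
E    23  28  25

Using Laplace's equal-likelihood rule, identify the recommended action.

C

Row averages: A=21, B=61/3, C=83/3, D=62/3, E=76/3
Highest average = 83/3 → C.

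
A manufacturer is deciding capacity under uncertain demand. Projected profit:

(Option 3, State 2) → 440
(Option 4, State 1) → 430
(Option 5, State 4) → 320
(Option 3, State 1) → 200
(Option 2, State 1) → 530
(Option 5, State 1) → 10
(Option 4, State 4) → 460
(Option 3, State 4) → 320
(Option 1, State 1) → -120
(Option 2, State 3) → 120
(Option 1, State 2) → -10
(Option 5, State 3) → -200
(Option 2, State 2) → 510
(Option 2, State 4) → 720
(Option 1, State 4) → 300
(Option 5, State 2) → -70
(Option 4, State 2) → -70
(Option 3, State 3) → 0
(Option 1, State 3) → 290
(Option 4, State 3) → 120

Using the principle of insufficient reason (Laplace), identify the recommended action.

Row averages: Option 1=115, Option 2=470, Option 3=240, Option 4=235, Option 5=15
Highest average = 470 → Option 2.

Option 2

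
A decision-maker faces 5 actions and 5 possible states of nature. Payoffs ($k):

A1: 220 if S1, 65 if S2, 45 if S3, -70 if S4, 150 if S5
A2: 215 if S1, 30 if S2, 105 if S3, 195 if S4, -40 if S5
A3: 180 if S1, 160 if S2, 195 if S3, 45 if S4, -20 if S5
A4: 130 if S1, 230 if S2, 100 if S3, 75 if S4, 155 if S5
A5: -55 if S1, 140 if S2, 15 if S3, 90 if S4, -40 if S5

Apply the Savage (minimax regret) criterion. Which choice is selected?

Column bests: S1=220, S2=230, S3=195, S4=195, S5=155.
A1 regrets: 0, 165, 150, 265, 5 → max 265
A2 regrets: 5, 200, 90, 0, 195 → max 200
A3 regrets: 40, 70, 0, 150, 175 → max 175
A4 regrets: 90, 0, 95, 120, 0 → max 120
A5 regrets: 275, 90, 180, 105, 195 → max 275
Smallest max regret = 120 → A4.

A4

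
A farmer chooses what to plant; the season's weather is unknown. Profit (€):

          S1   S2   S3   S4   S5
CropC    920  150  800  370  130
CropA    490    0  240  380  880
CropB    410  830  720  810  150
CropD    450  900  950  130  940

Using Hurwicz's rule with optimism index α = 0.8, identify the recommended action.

CropC: 0.8·920 + 0.2·130 = 762
CropA: 0.8·880 + 0.2·0 = 704
CropB: 0.8·830 + 0.2·150 = 694
CropD: 0.8·950 + 0.2·130 = 786
Highest Hurwicz score = 786 → CropD.

CropD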